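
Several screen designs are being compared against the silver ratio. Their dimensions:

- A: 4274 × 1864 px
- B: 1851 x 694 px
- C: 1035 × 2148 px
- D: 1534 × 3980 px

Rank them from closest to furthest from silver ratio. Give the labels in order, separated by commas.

A, D, B, C

A: 4274/1864 ≈ 2.293 → |2.293 − 2.414| = 0.121
B: 1851/694 ≈ 2.667 → |2.667 − 2.414| = 0.253
C: 2148/1035 ≈ 2.075 → |2.075 − 2.414| = 0.339
D: 3980/1534 ≈ 2.595 → |2.595 − 2.414| = 0.181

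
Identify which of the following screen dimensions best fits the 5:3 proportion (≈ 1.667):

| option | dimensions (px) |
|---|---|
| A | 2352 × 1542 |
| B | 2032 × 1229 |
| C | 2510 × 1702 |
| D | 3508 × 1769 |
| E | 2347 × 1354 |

B

Target 5:3 ≈ 1.667.
A: 1.525 (Δ0.142)  B: 1.653 (Δ0.014)  C: 1.475 (Δ0.192)  D: 1.983 (Δ0.316)  E: 1.733 (Δ0.066)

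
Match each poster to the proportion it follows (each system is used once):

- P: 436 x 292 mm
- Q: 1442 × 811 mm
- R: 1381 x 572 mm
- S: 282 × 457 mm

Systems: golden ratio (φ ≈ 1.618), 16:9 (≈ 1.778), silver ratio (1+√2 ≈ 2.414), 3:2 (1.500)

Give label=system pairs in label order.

P=3:2, Q=16:9, R=silver ratio, S=golden ratio

Ratios: P ≈ 1.493; Q ≈ 1.778; R ≈ 2.414; S ≈ 1.621.
Targets: golden ratio ≈ 1.618; 16:9 ≈ 1.778; silver ratio ≈ 2.414; 3:2 ≈ 1.500.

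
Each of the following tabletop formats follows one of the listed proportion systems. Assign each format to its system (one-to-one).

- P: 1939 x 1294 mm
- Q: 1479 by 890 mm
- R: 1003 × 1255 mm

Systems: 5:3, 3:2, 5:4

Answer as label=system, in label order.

Ratios: P ≈ 1.498; Q ≈ 1.662; R ≈ 1.251.
Targets: 5:3 ≈ 1.667; 3:2 ≈ 1.500; 5:4 ≈ 1.250.

P=3:2, Q=5:3, R=5:4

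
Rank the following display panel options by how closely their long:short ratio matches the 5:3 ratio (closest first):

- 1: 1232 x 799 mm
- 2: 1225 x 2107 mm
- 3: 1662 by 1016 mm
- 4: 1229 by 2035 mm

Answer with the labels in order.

Ratios: 1 = 1232 / 799 ≈ 1.542; 2 = 2107 / 1225 ≈ 1.720; 3 = 1662 / 1016 ≈ 1.636; 4 = 2035 / 1229 ≈ 1.656.
|Δ from 1.667|: 1 0.125; 2 0.053; 3 0.031; 4 0.011.

4, 3, 2, 1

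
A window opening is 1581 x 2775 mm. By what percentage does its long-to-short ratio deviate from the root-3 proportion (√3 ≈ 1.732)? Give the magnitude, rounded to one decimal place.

Ratio = 2775 / 1581 ≈ 1.7552.
Ideal root-3 ≈ 1.7321. |1.7552 − 1.7321| / 1.7321 ≈ 1.33% → 1.3%.

1.3%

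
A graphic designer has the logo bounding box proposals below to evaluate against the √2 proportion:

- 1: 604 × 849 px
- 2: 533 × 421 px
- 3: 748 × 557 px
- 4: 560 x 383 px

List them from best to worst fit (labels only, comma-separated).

1: 849/604 ≈ 1.406 → |1.406 − 1.414| = 0.008
2: 533/421 ≈ 1.266 → |1.266 − 1.414| = 0.148
3: 748/557 ≈ 1.343 → |1.343 − 1.414| = 0.071
4: 560/383 ≈ 1.462 → |1.462 − 1.414| = 0.048

1, 4, 3, 2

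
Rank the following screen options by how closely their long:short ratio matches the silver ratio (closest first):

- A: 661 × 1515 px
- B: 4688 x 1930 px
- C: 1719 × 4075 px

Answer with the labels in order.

B, C, A

Ratios: A = 1515 / 661 ≈ 2.292; B = 4688 / 1930 ≈ 2.429; C = 4075 / 1719 ≈ 2.371.
|Δ from 2.414|: A 0.122; B 0.015; C 0.043.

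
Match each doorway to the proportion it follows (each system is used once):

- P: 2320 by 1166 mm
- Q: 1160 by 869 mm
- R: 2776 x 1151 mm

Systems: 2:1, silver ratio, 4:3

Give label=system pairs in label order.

P = 2320/1166 ≈ 1.990 → 2:1 (2.000)
Q = 1160/869 ≈ 1.335 → 4:3 (1.333)
R = 2776/1151 ≈ 2.412 → silver ratio (2.414)

P=2:1, Q=4:3, R=silver ratio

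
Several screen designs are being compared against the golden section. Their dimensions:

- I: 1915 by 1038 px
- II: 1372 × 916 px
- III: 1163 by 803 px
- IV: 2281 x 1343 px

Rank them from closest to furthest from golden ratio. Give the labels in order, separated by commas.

Ratios: I = 1915 / 1038 ≈ 1.845; II = 1372 / 916 ≈ 1.498; III = 1163 / 803 ≈ 1.448; IV = 2281 / 1343 ≈ 1.698.
|Δ from 1.618|: I 0.227; II 0.120; III 0.170; IV 0.080.

IV, II, III, I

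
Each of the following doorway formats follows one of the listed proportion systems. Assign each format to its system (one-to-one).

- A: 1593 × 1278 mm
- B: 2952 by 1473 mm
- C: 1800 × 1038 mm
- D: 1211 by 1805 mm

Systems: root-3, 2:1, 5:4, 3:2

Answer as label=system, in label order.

A = 1593/1278 ≈ 1.246 → 5:4 (1.250)
B = 2952/1473 ≈ 2.004 → 2:1 (2.000)
C = 1800/1038 ≈ 1.734 → root-3 (1.732)
D = 1805/1211 ≈ 1.491 → 3:2 (1.500)

A=5:4, B=2:1, C=root-3, D=3:2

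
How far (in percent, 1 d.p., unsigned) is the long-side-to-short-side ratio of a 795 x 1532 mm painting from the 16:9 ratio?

Ratio = 1532 / 795 ≈ 1.9270.
Ideal 16:9 ≈ 1.7778. |1.9270 − 1.7778| / 1.7778 ≈ 8.39% → 8.4%.

8.4%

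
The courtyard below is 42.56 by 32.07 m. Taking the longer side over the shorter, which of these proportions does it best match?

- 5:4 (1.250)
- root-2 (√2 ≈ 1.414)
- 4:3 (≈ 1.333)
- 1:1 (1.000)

42.56/32.07 ≈ 1.327. Nearest candidates are 4:3 (1.333, off by 0.006) and 5:4 (1.250, off by 0.077).

4:3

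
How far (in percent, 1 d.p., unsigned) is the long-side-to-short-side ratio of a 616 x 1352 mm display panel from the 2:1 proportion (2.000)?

9.7%

Ratio = 1352 / 616 ≈ 2.1948.
Ideal 2:1 = 2.0000. |2.1948 − 2.0000| / 2.0000 ≈ 9.74% → 9.7%.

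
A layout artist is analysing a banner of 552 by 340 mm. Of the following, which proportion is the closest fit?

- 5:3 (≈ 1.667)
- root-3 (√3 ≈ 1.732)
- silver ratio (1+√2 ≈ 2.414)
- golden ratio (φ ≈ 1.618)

golden ratio

Ratio = 552 / 340 ≈ 1.624.
Distances: 5:3 1.667 (Δ 0.043); root-3 1.732 (Δ 0.108); silver ratio 2.414 (Δ 0.790); golden ratio 1.618 (Δ 0.006).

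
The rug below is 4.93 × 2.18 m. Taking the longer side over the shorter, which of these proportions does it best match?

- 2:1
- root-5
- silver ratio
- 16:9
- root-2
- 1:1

4.93/2.18 ≈ 2.261. Nearest candidates are root-5 (2.236, off by 0.025) and silver ratio (2.414, off by 0.153).

root-5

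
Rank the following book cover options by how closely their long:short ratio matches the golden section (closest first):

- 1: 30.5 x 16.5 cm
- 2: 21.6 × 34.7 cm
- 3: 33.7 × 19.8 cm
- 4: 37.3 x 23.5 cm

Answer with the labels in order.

2, 4, 3, 1

Ratios: 1 = 30.5 / 16.5 ≈ 1.848; 2 = 34.7 / 21.6 ≈ 1.606; 3 = 33.7 / 19.8 ≈ 1.702; 4 = 37.3 / 23.5 ≈ 1.587.
|Δ from 1.618|: 1 0.230; 2 0.012; 3 0.084; 4 0.031.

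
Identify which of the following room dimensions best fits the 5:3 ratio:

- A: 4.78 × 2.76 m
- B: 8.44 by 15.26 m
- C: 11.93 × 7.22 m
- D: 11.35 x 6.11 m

Target 5:3 ≈ 1.667.
A: 1.732 (Δ0.065)  B: 1.808 (Δ0.141)  C: 1.652 (Δ0.015)  D: 1.858 (Δ0.191)

C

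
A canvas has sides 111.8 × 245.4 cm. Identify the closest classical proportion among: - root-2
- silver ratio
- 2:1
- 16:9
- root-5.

245.4/111.8 ≈ 2.195. Nearest candidates are root-5 (2.236, off by 0.041) and 2:1 (2.000, off by 0.195).

root-5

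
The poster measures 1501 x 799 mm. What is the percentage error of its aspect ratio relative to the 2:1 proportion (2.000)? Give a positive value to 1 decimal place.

Ratio = 1501 / 799 ≈ 1.8786.
Ideal 2:1 = 2.0000. |1.8786 − 2.0000| / 2.0000 ≈ 6.07% → 6.1%.

6.1%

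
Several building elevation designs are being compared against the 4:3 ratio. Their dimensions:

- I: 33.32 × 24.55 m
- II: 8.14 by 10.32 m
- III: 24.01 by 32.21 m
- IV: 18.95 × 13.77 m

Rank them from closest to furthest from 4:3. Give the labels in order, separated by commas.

III, I, IV, II

I: 33.32/24.55 ≈ 1.357 → |1.357 − 1.333| = 0.024
II: 10.32/8.14 ≈ 1.268 → |1.268 − 1.333| = 0.065
III: 32.21/24.01 ≈ 1.342 → |1.342 − 1.333| = 0.009
IV: 18.95/13.77 ≈ 1.376 → |1.376 − 1.333| = 0.043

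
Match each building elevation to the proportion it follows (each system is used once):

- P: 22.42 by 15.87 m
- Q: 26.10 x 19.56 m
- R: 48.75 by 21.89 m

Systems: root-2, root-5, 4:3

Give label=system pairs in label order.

Ratios: P ≈ 1.413; Q ≈ 1.334; R ≈ 2.227.
Targets: root-2 ≈ 1.414; root-5 ≈ 2.236; 4:3 ≈ 1.333.

P=root-2, Q=4:3, R=root-5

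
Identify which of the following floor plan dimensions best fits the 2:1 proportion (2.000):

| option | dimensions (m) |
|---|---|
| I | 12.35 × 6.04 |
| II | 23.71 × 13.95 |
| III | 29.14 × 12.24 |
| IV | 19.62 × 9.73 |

IV

Target 2:1 ≈ 2.000.
I: 2.045 (Δ0.045)  II: 1.700 (Δ0.300)  III: 2.381 (Δ0.381)  IV: 2.016 (Δ0.016)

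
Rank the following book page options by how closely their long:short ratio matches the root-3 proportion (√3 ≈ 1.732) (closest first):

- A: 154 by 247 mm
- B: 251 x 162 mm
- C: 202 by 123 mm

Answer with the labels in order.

C, A, B

A: 247/154 ≈ 1.604 → |1.604 − 1.732| = 0.128
B: 251/162 ≈ 1.549 → |1.549 − 1.732| = 0.183
C: 202/123 ≈ 1.642 → |1.642 − 1.732| = 0.090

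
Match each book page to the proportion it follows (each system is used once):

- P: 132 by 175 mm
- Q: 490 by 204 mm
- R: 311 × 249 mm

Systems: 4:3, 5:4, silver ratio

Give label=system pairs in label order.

P=4:3, Q=silver ratio, R=5:4

P = 175/132 ≈ 1.326 → 4:3 (1.333)
Q = 490/204 ≈ 2.402 → silver ratio (2.414)
R = 311/249 ≈ 1.249 → 5:4 (1.250)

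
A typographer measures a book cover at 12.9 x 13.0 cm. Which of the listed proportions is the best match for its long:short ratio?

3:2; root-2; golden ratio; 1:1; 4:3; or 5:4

Ratio = 13.0 / 12.9 ≈ 1.008.
Distances: 3:2 1.500 (Δ 0.492); root-2 1.414 (Δ 0.406); golden ratio 1.618 (Δ 0.610); 1:1 1.000 (Δ 0.008); 4:3 1.333 (Δ 0.325); 5:4 1.250 (Δ 0.242).

1:1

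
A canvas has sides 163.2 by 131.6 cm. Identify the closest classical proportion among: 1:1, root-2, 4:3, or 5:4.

Ratio = 163.2 / 131.6 ≈ 1.240.
Distances: 1:1 1.000 (Δ 0.240); root-2 1.414 (Δ 0.174); 4:3 1.333 (Δ 0.093); 5:4 1.250 (Δ 0.010).

5:4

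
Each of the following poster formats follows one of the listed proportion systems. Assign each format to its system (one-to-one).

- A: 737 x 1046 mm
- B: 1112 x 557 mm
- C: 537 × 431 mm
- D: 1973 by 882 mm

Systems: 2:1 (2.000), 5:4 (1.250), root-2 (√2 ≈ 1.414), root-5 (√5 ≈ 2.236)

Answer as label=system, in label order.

A = 1046/737 ≈ 1.419 → root-2 (1.414)
B = 1112/557 ≈ 1.996 → 2:1 (2.000)
C = 537/431 ≈ 1.246 → 5:4 (1.250)
D = 1973/882 ≈ 2.237 → root-5 (2.236)

A=root-2, B=2:1, C=5:4, D=root-5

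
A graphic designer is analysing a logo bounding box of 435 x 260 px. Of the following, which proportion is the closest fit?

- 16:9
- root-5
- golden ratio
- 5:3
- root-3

5:3

Ratio = 435 / 260 ≈ 1.673.
Distances: 16:9 1.778 (Δ 0.105); root-5 2.236 (Δ 0.563); golden ratio 1.618 (Δ 0.055); 5:3 1.667 (Δ 0.006); root-3 1.732 (Δ 0.059).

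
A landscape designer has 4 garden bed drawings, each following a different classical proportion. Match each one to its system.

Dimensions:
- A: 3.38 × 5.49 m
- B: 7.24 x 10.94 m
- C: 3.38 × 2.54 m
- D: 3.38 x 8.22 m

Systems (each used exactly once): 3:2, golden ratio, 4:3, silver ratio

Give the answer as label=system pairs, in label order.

Ratios: A ≈ 1.624; B ≈ 1.511; C ≈ 1.331; D ≈ 2.432.
Targets: 3:2 ≈ 1.500; golden ratio ≈ 1.618; 4:3 ≈ 1.333; silver ratio ≈ 2.414.

A=golden ratio, B=3:2, C=4:3, D=silver ratio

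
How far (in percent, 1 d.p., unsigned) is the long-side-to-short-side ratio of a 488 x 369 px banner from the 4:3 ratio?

0.8%

Ratio = 488 / 369 ≈ 1.3225.
Ideal 4:3 ≈ 1.3333. |1.3225 − 1.3333| / 1.3333 ≈ 0.81% → 0.8%.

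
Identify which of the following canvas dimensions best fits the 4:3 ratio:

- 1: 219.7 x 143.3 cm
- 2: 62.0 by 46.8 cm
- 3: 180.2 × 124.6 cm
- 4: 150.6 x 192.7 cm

2

Ratios (long/short): 1 ≈ 1.533; 2 ≈ 1.325; 3 ≈ 1.446; 4 ≈ 1.280.
4:3 ≈ 1.333; option 2 is nearest (Δ 0.008).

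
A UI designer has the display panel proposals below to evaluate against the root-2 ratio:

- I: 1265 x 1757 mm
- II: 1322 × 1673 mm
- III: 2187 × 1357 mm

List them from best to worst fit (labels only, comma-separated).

I, II, III

Ratios: I = 1757 / 1265 ≈ 1.389; II = 1673 / 1322 ≈ 1.266; III = 2187 / 1357 ≈ 1.612.
|Δ from 1.414|: I 0.025; II 0.148; III 0.198.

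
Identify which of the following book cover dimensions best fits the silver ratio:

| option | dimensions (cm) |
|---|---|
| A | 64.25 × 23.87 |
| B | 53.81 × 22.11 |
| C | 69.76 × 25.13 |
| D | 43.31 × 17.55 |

Target silver ratio ≈ 2.414.
A: 2.692 (Δ0.278)  B: 2.434 (Δ0.020)  C: 2.776 (Δ0.362)  D: 2.468 (Δ0.054)

B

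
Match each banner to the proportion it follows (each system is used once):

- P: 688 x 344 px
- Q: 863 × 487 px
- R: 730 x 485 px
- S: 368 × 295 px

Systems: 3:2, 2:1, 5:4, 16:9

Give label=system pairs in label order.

P = 688/344 ≈ 2.000 → 2:1 (2.000)
Q = 863/487 ≈ 1.772 → 16:9 (1.778)
R = 730/485 ≈ 1.505 → 3:2 (1.500)
S = 368/295 ≈ 1.247 → 5:4 (1.250)

P=2:1, Q=16:9, R=3:2, S=5:4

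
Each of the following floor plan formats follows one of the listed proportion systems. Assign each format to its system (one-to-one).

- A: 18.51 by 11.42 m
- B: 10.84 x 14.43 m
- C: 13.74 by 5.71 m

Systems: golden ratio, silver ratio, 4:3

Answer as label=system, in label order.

Ratios: A ≈ 1.621; B ≈ 1.331; C ≈ 2.406.
Targets: golden ratio ≈ 1.618; silver ratio ≈ 2.414; 4:3 ≈ 1.333.

A=golden ratio, B=4:3, C=silver ratio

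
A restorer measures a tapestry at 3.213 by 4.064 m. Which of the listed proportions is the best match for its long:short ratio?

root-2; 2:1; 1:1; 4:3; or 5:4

4.064/3.213 ≈ 1.265. Nearest candidates are 5:4 (1.250, off by 0.015) and 4:3 (1.333, off by 0.068).

5:4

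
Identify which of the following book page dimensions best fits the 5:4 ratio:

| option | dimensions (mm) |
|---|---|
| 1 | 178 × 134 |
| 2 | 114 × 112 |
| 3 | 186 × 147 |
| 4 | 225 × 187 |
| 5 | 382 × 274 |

3

Target 5:4 ≈ 1.250.
1: 1.328 (Δ0.078)  2: 1.018 (Δ0.232)  3: 1.265 (Δ0.015)  4: 1.203 (Δ0.047)  5: 1.394 (Δ0.144)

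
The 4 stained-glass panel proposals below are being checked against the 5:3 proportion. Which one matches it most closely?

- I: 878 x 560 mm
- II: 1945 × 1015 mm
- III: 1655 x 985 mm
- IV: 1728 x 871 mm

III

Ratios (long/short): I ≈ 1.568; II ≈ 1.916; III ≈ 1.680; IV ≈ 1.984.
5:3 ≈ 1.667; option III is nearest (Δ 0.013).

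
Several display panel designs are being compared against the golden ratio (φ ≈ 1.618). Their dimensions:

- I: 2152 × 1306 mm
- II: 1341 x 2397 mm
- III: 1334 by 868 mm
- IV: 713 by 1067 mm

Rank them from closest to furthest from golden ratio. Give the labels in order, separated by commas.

Ratios: I = 2152 / 1306 ≈ 1.648; II = 2397 / 1341 ≈ 1.787; III = 1334 / 868 ≈ 1.537; IV = 1067 / 713 ≈ 1.496.
|Δ from 1.618|: I 0.030; II 0.169; III 0.081; IV 0.122.

I, III, IV, II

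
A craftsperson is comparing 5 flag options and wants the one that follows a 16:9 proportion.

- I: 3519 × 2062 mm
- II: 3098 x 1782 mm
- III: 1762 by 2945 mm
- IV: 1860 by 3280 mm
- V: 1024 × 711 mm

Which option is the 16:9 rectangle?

IV

Ratios (long/short): I ≈ 1.707; II ≈ 1.738; III ≈ 1.671; IV ≈ 1.763; V ≈ 1.440.
16:9 ≈ 1.778; option IV is nearest (Δ 0.015).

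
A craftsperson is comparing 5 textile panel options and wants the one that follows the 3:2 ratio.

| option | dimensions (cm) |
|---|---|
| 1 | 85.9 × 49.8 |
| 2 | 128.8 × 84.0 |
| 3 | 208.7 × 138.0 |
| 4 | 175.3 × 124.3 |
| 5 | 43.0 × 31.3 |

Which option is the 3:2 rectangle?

3

Ratios (long/short): 1 ≈ 1.725; 2 ≈ 1.533; 3 ≈ 1.512; 4 ≈ 1.410; 5 ≈ 1.374.
3:2 ≈ 1.500; option 3 is nearest (Δ 0.012).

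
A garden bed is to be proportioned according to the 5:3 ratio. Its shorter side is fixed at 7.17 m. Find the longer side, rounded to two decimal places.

5:3 ≈ 1.66667.
Longer side = 7.17 × 1.66667 ≈ 11.9500 → 11.95 m.

11.95 m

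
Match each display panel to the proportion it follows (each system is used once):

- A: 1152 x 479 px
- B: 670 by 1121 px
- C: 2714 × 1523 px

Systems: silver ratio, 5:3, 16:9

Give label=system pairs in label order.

Ratios: A ≈ 2.405; B ≈ 1.673; C ≈ 1.782.
Targets: silver ratio ≈ 2.414; 5:3 ≈ 1.667; 16:9 ≈ 1.778.

A=silver ratio, B=5:3, C=16:9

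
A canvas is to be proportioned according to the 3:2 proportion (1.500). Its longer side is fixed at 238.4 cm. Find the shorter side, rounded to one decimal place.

3:2 = 1.50000.
Shorter side = 238.4 ÷ 1.50000 ≈ 158.933 → 158.9 cm.

158.9 cm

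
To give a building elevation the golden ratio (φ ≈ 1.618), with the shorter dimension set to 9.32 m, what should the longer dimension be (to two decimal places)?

15.08 m

golden ratio ≈ 1.61803.
Longer side = 9.32 × 1.61803 ≈ 15.0800 → 15.08 m.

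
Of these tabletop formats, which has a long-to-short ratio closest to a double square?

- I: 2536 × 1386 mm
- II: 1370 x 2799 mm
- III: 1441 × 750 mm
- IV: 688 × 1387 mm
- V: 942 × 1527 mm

IV

Target 2:1 ≈ 2.000.
I: 1.830 (Δ0.170)  II: 2.043 (Δ0.043)  III: 1.921 (Δ0.079)  IV: 2.016 (Δ0.016)  V: 1.621 (Δ0.379)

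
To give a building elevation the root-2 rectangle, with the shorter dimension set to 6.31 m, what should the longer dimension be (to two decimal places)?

root-2 ≈ 1.41421.
Longer side = 6.31 × 1.41421 ≈ 8.9237 → 8.92 m.

8.92 m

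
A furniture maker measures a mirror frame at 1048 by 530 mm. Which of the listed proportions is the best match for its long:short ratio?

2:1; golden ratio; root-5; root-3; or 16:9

Ratio = 1048 / 530 ≈ 1.977.
Distances: 2:1 2.000 (Δ 0.023); golden ratio 1.618 (Δ 0.359); root-5 2.236 (Δ 0.259); root-3 1.732 (Δ 0.245); 16:9 1.778 (Δ 0.199).

2:1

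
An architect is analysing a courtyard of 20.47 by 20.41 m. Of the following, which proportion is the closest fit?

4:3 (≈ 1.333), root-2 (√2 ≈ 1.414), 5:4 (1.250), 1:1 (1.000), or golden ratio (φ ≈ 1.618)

1:1

20.47/20.41 ≈ 1.003. Nearest candidates are 1:1 (1.000, off by 0.003) and 5:4 (1.250, off by 0.247).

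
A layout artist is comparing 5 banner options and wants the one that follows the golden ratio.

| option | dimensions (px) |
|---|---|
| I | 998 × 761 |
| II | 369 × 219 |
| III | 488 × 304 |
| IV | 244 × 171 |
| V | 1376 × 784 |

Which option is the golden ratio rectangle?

III

Ratios (long/short): I ≈ 1.311; II ≈ 1.685; III ≈ 1.605; IV ≈ 1.427; V ≈ 1.755.
golden ratio ≈ 1.618; option III is nearest (Δ 0.013).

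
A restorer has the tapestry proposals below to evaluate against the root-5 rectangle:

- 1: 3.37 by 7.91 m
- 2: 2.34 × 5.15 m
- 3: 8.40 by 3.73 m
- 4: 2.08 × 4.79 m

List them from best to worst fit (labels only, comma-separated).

3, 2, 4, 1

1: 7.91/3.37 ≈ 2.347 → |2.347 − 2.236| = 0.111
2: 5.15/2.34 ≈ 2.201 → |2.201 − 2.236| = 0.035
3: 8.40/3.73 ≈ 2.252 → |2.252 − 2.236| = 0.016
4: 4.79/2.08 ≈ 2.303 → |2.303 − 2.236| = 0.067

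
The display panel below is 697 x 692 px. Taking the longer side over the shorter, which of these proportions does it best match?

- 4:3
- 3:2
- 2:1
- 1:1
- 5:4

697/692 ≈ 1.007. Nearest candidates are 1:1 (1.000, off by 0.007) and 5:4 (1.250, off by 0.243).

1:1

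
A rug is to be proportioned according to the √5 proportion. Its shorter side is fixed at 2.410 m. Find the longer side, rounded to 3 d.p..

root-5 ≈ 2.23607.
Longer side = 2.410 × 2.23607 ≈ 5.38893 → 5.389 m.

5.389 m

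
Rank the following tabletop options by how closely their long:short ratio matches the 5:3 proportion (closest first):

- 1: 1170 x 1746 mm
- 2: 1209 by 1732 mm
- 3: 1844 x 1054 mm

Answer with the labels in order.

3, 1, 2

Ratios: 1 = 1746 / 1170 ≈ 1.492; 2 = 1732 / 1209 ≈ 1.433; 3 = 1844 / 1054 ≈ 1.750.
|Δ from 1.667|: 1 0.175; 2 0.234; 3 0.083.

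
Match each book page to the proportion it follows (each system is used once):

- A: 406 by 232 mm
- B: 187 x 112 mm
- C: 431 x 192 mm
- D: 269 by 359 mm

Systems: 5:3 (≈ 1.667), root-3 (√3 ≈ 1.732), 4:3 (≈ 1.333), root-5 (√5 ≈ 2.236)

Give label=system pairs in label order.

A=root-3, B=5:3, C=root-5, D=4:3

A = 406/232 ≈ 1.750 → root-3 (1.732)
B = 187/112 ≈ 1.670 → 5:3 (1.667)
C = 431/192 ≈ 2.245 → root-5 (2.236)
D = 359/269 ≈ 1.335 → 4:3 (1.333)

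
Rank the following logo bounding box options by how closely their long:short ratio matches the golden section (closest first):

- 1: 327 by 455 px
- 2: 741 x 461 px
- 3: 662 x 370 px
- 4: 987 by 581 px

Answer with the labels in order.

2, 4, 3, 1

Ratios: 1 = 455 / 327 ≈ 1.391; 2 = 741 / 461 ≈ 1.607; 3 = 662 / 370 ≈ 1.789; 4 = 987 / 581 ≈ 1.699.
|Δ from 1.618|: 1 0.227; 2 0.011; 3 0.171; 4 0.081.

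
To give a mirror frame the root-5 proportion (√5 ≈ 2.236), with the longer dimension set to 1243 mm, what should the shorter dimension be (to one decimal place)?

555.9 mm

root-5 ≈ 2.23607.
Shorter side = 1243 ÷ 2.23607 ≈ 555.886 → 555.9 mm.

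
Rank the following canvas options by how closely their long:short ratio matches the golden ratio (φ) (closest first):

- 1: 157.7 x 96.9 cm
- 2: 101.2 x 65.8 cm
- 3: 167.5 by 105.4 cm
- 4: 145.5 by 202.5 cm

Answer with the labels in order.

1: 157.7/96.9 ≈ 1.627 → |1.627 − 1.618| = 0.009
2: 101.2/65.8 ≈ 1.538 → |1.538 − 1.618| = 0.080
3: 167.5/105.4 ≈ 1.589 → |1.589 − 1.618| = 0.029
4: 202.5/145.5 ≈ 1.392 → |1.392 − 1.618| = 0.226

1, 3, 2, 4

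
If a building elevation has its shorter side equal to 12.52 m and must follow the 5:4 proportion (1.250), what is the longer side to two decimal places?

15.65 m

5:4 = 1.25000.
Longer side = 12.52 × 1.25000 ≈ 15.6500 → 15.65 m.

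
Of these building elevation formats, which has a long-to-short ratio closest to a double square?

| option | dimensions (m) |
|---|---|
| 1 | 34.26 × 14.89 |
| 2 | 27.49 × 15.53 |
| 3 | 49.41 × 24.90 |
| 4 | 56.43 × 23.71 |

Ratios (long/short): 1 ≈ 2.301; 2 ≈ 1.770; 3 ≈ 1.984; 4 ≈ 2.380.
2:1 ≈ 2.000; option 3 is nearest (Δ 0.016).

3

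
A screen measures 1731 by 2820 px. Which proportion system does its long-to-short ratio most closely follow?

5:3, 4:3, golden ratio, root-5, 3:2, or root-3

golden ratio

2820/1731 ≈ 1.629. Nearest candidates are golden ratio (1.618, off by 0.011) and 5:3 (1.667, off by 0.038).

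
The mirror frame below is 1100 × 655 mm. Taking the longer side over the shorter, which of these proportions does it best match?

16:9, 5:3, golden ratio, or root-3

5:3

Ratio = 1100 / 655 ≈ 1.679.
Distances: 16:9 1.778 (Δ 0.099); 5:3 1.667 (Δ 0.012); golden ratio 1.618 (Δ 0.061); root-3 1.732 (Δ 0.053).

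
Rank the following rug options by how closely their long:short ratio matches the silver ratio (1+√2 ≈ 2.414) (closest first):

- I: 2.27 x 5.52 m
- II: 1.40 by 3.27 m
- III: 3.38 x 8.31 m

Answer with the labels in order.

I: 5.52/2.27 ≈ 2.432 → |2.432 − 2.414| = 0.018
II: 3.27/1.40 ≈ 2.336 → |2.336 − 2.414| = 0.078
III: 8.31/3.38 ≈ 2.459 → |2.459 − 2.414| = 0.045

I, III, II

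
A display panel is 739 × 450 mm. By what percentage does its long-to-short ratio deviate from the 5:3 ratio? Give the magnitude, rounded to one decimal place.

Ratio = 739 / 450 ≈ 1.6422.
Ideal 5:3 ≈ 1.6667. |1.6422 − 1.6667| / 1.6667 ≈ 1.47% → 1.5%.

1.5%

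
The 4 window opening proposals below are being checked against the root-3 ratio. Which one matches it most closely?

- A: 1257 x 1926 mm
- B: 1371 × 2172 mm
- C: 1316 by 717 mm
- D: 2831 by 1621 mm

D

Ratios (long/short): A ≈ 1.532; B ≈ 1.584; C ≈ 1.835; D ≈ 1.746.
root-3 ≈ 1.732; option D is nearest (Δ 0.014).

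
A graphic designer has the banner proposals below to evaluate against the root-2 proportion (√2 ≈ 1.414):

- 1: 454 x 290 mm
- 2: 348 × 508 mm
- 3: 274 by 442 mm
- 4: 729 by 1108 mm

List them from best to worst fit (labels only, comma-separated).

2, 4, 1, 3

Ratios: 1 = 454 / 290 ≈ 1.566; 2 = 508 / 348 ≈ 1.460; 3 = 442 / 274 ≈ 1.613; 4 = 1108 / 729 ≈ 1.520.
|Δ from 1.414|: 1 0.152; 2 0.046; 3 0.199; 4 0.106.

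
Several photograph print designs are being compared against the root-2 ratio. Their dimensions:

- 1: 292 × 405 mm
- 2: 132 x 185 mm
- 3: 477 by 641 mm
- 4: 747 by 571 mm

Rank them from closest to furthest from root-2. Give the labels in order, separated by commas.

2, 1, 3, 4

Ratios: 1 = 405 / 292 ≈ 1.387; 2 = 185 / 132 ≈ 1.402; 3 = 641 / 477 ≈ 1.344; 4 = 747 / 571 ≈ 1.308.
|Δ from 1.414|: 1 0.027; 2 0.012; 3 0.070; 4 0.106.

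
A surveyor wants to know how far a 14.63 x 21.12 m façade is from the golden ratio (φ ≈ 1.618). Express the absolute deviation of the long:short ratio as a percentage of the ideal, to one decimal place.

10.8%

Ratio = 21.12 / 14.63 ≈ 1.4436.
Ideal golden ratio ≈ 1.6180. |1.4436 − 1.6180| / 1.6180 ≈ 10.78% → 10.8%.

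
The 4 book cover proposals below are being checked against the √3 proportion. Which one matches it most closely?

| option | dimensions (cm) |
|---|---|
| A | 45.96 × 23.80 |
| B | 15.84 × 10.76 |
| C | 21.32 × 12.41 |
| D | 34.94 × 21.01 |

C

Ratios (long/short): A ≈ 1.931; B ≈ 1.472; C ≈ 1.718; D ≈ 1.663.
root-3 ≈ 1.732; option C is nearest (Δ 0.014).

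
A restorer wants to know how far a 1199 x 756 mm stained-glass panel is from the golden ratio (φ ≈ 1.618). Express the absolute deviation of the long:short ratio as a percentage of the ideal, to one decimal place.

2.0%

Ratio = 1199 / 756 ≈ 1.5860.
Ideal golden ratio ≈ 1.6180. |1.5860 − 1.6180| / 1.6180 ≈ 1.98% → 2.0%.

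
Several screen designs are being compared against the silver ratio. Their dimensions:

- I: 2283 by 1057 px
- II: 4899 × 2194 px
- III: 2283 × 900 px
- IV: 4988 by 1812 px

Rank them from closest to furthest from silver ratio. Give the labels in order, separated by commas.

III, II, I, IV

I: 2283/1057 ≈ 2.160 → |2.160 − 2.414| = 0.254
II: 4899/2194 ≈ 2.233 → |2.233 − 2.414| = 0.181
III: 2283/900 ≈ 2.537 → |2.537 − 2.414| = 0.123
IV: 4988/1812 ≈ 2.753 → |2.753 − 2.414| = 0.339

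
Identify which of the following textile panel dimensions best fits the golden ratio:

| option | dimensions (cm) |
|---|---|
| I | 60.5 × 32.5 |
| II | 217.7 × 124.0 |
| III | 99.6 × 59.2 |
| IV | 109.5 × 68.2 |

Ratios (long/short): I ≈ 1.862; II ≈ 1.756; III ≈ 1.682; IV ≈ 1.606.
golden ratio ≈ 1.618; option IV is nearest (Δ 0.012).

IV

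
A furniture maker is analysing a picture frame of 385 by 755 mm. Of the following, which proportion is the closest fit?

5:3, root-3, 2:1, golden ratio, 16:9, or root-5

755/385 ≈ 1.961. Nearest candidates are 2:1 (2.000, off by 0.039) and 16:9 (1.778, off by 0.183).

2:1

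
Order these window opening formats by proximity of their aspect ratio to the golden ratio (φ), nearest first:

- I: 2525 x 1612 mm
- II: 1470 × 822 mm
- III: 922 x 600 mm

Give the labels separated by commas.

I: 2525/1612 ≈ 1.566 → |1.566 − 1.618| = 0.052
II: 1470/822 ≈ 1.788 → |1.788 − 1.618| = 0.170
III: 922/600 ≈ 1.537 → |1.537 − 1.618| = 0.081

I, III, II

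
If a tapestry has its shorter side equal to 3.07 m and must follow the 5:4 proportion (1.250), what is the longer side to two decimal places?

5:4 = 1.25000.
Longer side = 3.07 × 1.25000 ≈ 3.8375 → 3.84 m.

3.84 m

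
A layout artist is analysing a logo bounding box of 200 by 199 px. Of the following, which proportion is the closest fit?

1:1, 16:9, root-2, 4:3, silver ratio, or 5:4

1:1

Ratio = 200 / 199 ≈ 1.005.
Distances: 1:1 1.000 (Δ 0.005); 16:9 1.778 (Δ 0.773); root-2 1.414 (Δ 0.409); 4:3 1.333 (Δ 0.328); silver ratio 2.414 (Δ 1.409); 5:4 1.250 (Δ 0.245).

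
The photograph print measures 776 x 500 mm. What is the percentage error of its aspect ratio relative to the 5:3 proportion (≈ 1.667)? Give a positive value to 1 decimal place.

Ratio = 776 / 500 ≈ 1.5520.
Ideal 5:3 ≈ 1.6667. |1.5520 − 1.6667| / 1.6667 ≈ 6.88% → 6.9%.

6.9%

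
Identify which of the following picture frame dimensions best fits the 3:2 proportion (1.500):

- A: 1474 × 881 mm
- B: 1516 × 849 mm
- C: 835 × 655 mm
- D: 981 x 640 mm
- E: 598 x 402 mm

Ratios (long/short): A ≈ 1.673; B ≈ 1.786; C ≈ 1.275; D ≈ 1.533; E ≈ 1.488.
3:2 ≈ 1.500; option E is nearest (Δ 0.012).

E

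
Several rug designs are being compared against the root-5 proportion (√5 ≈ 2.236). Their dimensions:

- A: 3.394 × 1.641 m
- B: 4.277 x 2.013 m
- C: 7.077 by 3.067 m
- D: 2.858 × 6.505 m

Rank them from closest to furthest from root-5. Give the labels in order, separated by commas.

A: 3.394/1.641 ≈ 2.068 → |2.068 − 2.236| = 0.168
B: 4.277/2.013 ≈ 2.125 → |2.125 − 2.236| = 0.111
C: 7.077/3.067 ≈ 2.307 → |2.307 − 2.236| = 0.071
D: 6.505/2.858 ≈ 2.276 → |2.276 − 2.236| = 0.040

D, C, B, A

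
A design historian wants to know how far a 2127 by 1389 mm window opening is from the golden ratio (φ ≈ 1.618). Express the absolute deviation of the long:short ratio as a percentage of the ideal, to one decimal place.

5.4%

Ratio = 2127 / 1389 ≈ 1.5313.
Ideal golden ratio ≈ 1.6180. |1.5313 − 1.6180| / 1.6180 ≈ 5.36% → 5.4%.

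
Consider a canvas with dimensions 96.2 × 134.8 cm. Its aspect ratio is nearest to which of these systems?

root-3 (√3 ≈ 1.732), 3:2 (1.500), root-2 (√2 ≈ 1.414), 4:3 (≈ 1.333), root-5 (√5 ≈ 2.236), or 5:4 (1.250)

134.8/96.2 ≈ 1.401. Nearest candidates are root-2 (1.414, off by 0.013) and 4:3 (1.333, off by 0.068).

root-2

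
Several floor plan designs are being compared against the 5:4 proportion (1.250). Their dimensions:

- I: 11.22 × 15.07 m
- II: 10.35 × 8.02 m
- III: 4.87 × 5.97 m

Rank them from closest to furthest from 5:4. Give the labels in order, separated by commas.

III, II, I

Ratios: I = 15.07 / 11.22 ≈ 1.343; II = 10.35 / 8.02 ≈ 1.291; III = 5.97 / 4.87 ≈ 1.226.
|Δ from 1.250|: I 0.093; II 0.041; III 0.024.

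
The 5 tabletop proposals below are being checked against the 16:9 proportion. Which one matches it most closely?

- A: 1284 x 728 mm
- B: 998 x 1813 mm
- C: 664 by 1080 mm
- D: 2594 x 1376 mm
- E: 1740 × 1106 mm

A

Target 16:9 ≈ 1.778.
A: 1.764 (Δ0.014)  B: 1.817 (Δ0.039)  C: 1.627 (Δ0.151)  D: 1.885 (Δ0.107)  E: 1.573 (Δ0.205)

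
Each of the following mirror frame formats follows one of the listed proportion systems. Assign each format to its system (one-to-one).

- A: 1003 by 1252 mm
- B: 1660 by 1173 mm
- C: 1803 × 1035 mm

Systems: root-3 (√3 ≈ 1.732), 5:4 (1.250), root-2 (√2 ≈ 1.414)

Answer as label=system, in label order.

A=5:4, B=root-2, C=root-3

A = 1252/1003 ≈ 1.248 → 5:4 (1.250)
B = 1660/1173 ≈ 1.415 → root-2 (1.414)
C = 1803/1035 ≈ 1.742 → root-3 (1.732)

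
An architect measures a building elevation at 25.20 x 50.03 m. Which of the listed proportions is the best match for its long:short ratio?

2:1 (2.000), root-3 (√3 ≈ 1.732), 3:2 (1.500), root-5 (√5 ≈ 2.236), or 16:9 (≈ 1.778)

Ratio = 50.03 / 25.20 ≈ 1.985.
Distances: 2:1 2.000 (Δ 0.015); root-3 1.732 (Δ 0.253); 3:2 1.500 (Δ 0.485); root-5 2.236 (Δ 0.251); 16:9 1.778 (Δ 0.207).

2:1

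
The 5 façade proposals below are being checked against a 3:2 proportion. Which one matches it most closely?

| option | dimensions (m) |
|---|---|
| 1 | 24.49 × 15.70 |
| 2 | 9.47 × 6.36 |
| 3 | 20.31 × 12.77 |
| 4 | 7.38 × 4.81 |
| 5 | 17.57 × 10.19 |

2

Ratios (long/short): 1 ≈ 1.560; 2 ≈ 1.489; 3 ≈ 1.590; 4 ≈ 1.534; 5 ≈ 1.724.
3:2 ≈ 1.500; option 2 is nearest (Δ 0.011).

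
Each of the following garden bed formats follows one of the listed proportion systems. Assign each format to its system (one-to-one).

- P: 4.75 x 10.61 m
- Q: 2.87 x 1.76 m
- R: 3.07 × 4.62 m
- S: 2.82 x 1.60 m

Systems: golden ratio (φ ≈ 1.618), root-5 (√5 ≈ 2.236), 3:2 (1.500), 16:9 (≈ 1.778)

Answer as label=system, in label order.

P=root-5, Q=golden ratio, R=3:2, S=16:9

Ratios: P ≈ 2.234; Q ≈ 1.631; R ≈ 1.505; S ≈ 1.762.
Targets: golden ratio ≈ 1.618; root-5 ≈ 2.236; 3:2 ≈ 1.500; 16:9 ≈ 1.778.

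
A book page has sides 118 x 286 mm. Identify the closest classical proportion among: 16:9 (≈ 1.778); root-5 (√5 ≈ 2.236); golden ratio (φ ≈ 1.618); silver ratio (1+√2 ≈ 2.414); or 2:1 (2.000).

286/118 ≈ 2.424. Nearest candidates are silver ratio (2.414, off by 0.010) and root-5 (2.236, off by 0.188).

silver ratio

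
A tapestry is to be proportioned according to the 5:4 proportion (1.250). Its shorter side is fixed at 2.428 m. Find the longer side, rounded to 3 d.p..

5:4 = 1.25000.
Longer side = 2.428 × 1.25000 ≈ 3.03500 → 3.035 m.

3.035 m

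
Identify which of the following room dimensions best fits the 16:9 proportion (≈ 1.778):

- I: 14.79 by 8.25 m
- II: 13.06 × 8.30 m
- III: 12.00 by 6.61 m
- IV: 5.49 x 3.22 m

Target 16:9 ≈ 1.778.
I: 1.793 (Δ0.015)  II: 1.573 (Δ0.205)  III: 1.815 (Δ0.037)  IV: 1.705 (Δ0.073)

I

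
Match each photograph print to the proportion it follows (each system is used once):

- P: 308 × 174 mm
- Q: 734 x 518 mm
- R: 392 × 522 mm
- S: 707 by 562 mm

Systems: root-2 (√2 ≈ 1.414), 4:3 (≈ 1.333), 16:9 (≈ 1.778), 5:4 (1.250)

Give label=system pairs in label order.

P=16:9, Q=root-2, R=4:3, S=5:4

P = 308/174 ≈ 1.770 → 16:9 (1.778)
Q = 734/518 ≈ 1.417 → root-2 (1.414)
R = 522/392 ≈ 1.332 → 4:3 (1.333)
S = 707/562 ≈ 1.258 → 5:4 (1.250)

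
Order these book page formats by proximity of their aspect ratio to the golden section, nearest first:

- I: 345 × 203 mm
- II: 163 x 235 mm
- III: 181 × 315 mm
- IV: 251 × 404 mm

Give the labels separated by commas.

I: 345/203 ≈ 1.700 → |1.700 − 1.618| = 0.082
II: 235/163 ≈ 1.442 → |1.442 − 1.618| = 0.176
III: 315/181 ≈ 1.740 → |1.740 − 1.618| = 0.122
IV: 404/251 ≈ 1.610 → |1.610 − 1.618| = 0.008

IV, I, III, II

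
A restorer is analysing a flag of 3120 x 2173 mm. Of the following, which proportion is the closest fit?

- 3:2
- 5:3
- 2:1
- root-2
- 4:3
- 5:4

root-2

3120/2173 ≈ 1.436. Nearest candidates are root-2 (1.414, off by 0.022) and 3:2 (1.500, off by 0.064).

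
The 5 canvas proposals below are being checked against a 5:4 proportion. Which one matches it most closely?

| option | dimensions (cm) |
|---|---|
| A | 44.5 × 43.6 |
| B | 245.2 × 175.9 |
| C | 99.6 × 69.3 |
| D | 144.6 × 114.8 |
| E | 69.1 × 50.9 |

Ratios (long/short): A ≈ 1.021; B ≈ 1.394; C ≈ 1.437; D ≈ 1.260; E ≈ 1.358.
5:4 ≈ 1.250; option D is nearest (Δ 0.010).

D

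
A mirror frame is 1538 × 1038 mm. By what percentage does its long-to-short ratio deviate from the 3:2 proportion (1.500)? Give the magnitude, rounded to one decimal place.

Ratio = 1538 / 1038 ≈ 1.4817.
Ideal 3:2 = 1.5000. |1.4817 − 1.5000| / 1.5000 ≈ 1.22% → 1.2%.

1.2%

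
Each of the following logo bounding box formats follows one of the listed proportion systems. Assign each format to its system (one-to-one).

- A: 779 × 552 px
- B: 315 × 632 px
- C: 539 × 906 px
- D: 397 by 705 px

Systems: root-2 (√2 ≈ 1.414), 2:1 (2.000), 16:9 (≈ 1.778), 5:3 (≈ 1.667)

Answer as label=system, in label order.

A=root-2, B=2:1, C=5:3, D=16:9

Ratios: A ≈ 1.411; B ≈ 2.006; C ≈ 1.681; D ≈ 1.776.
Targets: root-2 ≈ 1.414; 2:1 ≈ 2.000; 16:9 ≈ 1.778; 5:3 ≈ 1.667.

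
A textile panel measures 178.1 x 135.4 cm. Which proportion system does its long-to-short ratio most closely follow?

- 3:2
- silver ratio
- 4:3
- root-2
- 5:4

Ratio = 178.1 / 135.4 ≈ 1.315.
Distances: 3:2 1.500 (Δ 0.185); silver ratio 2.414 (Δ 1.099); 4:3 1.333 (Δ 0.018); root-2 1.414 (Δ 0.099); 5:4 1.250 (Δ 0.065).

4:3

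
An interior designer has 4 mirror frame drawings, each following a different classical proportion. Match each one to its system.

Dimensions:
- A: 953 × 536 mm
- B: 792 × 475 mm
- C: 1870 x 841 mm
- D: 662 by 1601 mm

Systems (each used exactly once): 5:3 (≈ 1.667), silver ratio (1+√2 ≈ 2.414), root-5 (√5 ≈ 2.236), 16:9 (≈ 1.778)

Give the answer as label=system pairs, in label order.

A = 953/536 ≈ 1.778 → 16:9 (1.778)
B = 792/475 ≈ 1.667 → 5:3 (1.667)
C = 1870/841 ≈ 2.224 → root-5 (2.236)
D = 1601/662 ≈ 2.418 → silver ratio (2.414)

A=16:9, B=5:3, C=root-5, D=silver ratio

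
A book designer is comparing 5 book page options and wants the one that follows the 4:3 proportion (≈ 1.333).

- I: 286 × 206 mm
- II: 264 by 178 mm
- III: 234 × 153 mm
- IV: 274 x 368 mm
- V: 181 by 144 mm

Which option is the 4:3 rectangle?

IV

Target 4:3 ≈ 1.333.
I: 1.388 (Δ0.055)  II: 1.483 (Δ0.150)  III: 1.529 (Δ0.196)  IV: 1.343 (Δ0.010)  V: 1.257 (Δ0.076)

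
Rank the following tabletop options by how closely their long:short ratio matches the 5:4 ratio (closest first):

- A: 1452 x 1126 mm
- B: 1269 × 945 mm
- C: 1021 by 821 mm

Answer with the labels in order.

A: 1452/1126 ≈ 1.290 → |1.290 − 1.250| = 0.040
B: 1269/945 ≈ 1.343 → |1.343 − 1.250| = 0.093
C: 1021/821 ≈ 1.244 → |1.244 − 1.250| = 0.006

C, A, B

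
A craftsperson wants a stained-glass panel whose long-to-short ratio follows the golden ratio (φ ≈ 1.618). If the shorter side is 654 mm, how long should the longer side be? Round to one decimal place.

1058.2 mm

golden ratio ≈ 1.61803.
Longer side = 654 × 1.61803 ≈ 1058.192 → 1058.2 mm.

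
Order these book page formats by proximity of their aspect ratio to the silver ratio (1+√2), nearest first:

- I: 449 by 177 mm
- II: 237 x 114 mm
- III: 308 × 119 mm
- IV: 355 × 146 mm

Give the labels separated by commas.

IV, I, III, II

Ratios: I = 449 / 177 ≈ 2.537; II = 237 / 114 ≈ 2.079; III = 308 / 119 ≈ 2.588; IV = 355 / 146 ≈ 2.432.
|Δ from 2.414|: I 0.123; II 0.335; III 0.174; IV 0.018.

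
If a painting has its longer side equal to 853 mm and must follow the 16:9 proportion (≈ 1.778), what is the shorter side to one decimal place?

479.8 mm

16:9 ≈ 1.77778.
Shorter side = 853 ÷ 1.77778 ≈ 479.812 → 479.8 mm.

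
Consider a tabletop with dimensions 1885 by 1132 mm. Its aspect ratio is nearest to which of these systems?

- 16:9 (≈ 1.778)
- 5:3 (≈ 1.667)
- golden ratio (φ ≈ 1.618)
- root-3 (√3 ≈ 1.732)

5:3

1885/1132 ≈ 1.665. Nearest candidates are 5:3 (1.667, off by 0.002) and golden ratio (1.618, off by 0.047).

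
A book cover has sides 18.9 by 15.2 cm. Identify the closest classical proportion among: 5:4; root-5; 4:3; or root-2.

5:4

Ratio = 18.9 / 15.2 ≈ 1.243.
Distances: 5:4 1.250 (Δ 0.007); root-5 2.236 (Δ 0.993); 4:3 1.333 (Δ 0.090); root-2 1.414 (Δ 0.171).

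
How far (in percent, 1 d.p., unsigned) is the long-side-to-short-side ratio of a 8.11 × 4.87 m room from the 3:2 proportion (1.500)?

Ratio = 8.11 / 4.87 ≈ 1.6653.
Ideal 3:2 = 1.5000. |1.6653 − 1.5000| / 1.5000 ≈ 11.02% → 11.0%.

11.0%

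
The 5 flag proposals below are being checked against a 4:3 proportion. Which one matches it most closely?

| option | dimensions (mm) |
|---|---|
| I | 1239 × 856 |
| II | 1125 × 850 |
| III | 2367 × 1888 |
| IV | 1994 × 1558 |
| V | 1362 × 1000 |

Ratios (long/short): I ≈ 1.447; II ≈ 1.324; III ≈ 1.254; IV ≈ 1.280; V ≈ 1.362.
4:3 ≈ 1.333; option II is nearest (Δ 0.009).

II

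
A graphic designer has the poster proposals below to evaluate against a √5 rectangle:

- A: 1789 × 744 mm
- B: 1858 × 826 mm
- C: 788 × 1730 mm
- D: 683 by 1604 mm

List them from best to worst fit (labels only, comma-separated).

A: 1789/744 ≈ 2.405 → |2.405 − 2.236| = 0.169
B: 1858/826 ≈ 2.249 → |2.249 − 2.236| = 0.013
C: 1730/788 ≈ 2.195 → |2.195 − 2.236| = 0.041
D: 1604/683 ≈ 2.348 → |2.348 − 2.236| = 0.112

B, C, D, A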